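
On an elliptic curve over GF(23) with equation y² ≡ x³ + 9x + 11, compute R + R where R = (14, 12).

(19, 16)

tangent at (14, 12): λ = (3·14² + 9)/(2·12) ≡ 22/1. 1⁻¹ ≡ 1 (mod 23), so λ ≡ 22·1 ≡ 22.
  x = λ² - 14 - 14 = 484 - 28 ≡ 19; y = λ·(14 - 19) - 12 ≡ 16. → (19, 16)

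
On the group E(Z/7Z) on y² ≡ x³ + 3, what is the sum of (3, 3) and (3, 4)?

O

The two points share x = 3 and their y-coordinates satisfy 3 + 4 ≡ 0 (mod 7), so they are inverses. Their sum is O.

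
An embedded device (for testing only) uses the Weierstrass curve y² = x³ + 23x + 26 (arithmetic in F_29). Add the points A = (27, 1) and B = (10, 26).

(5, 11)

(27, 1) + (10, 26). λ = (26 - 1)/(10 - 27) ≡ 25/12 mod 29. 12⁻¹ ≡ 17 (mod 29), so λ ≡ 19.
  x = λ² - 27 - 10 = 361 - 37 ≡ 5; y = λ·(27 - 5) - 1 ≡ 11. → (5, 11)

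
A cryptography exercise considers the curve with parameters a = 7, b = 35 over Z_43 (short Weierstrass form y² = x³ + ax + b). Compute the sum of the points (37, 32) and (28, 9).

(27, 27)

(37, 32) + (28, 9). λ = (9 - 32)/(28 - 37) ≡ 20/34 mod 43. 34⁻¹ ≡ 19 (mod 43), so λ ≡ 36.
  x = λ² - 37 - 28 = 1296 - 65 ≡ 27; y = λ·(37 - 27) - 32 ≡ 27. → (27, 27)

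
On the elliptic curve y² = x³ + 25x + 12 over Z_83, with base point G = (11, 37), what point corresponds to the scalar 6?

(12, 52)

Double-and-add on 6 = (110)₂. Start with G = (11, 37) for the leading 1-bit.
double: tangent at (11, 37): λ = (3·11² + 25)/(2·37) ≡ 56/74. 74⁻¹ ≡ 46 (mod 83) since 74·46 = 3404 ≡ 1, so λ ≡ 56·46 ≡ 3.
  x = λ² - 11 - 11 = 9 - 22 ≡ 70; y = λ·(11 - 70) - 37 ≡ 35. → (70, 35)
add G: (70, 35) + (11, 37). λ = (37 - 35)/(11 - 70) ≡ 2/24 mod 83. 24⁻¹ ≡ 45 (mod 83), so λ ≡ 7.
  x = λ² - 70 - 11 = 49 - 81 ≡ 51; y = λ·(70 - 51) - 35 ≡ 15. → (51, 15)
double: tangent at (51, 15): λ = (3·51² + 25)/(2·15) ≡ 26/30. 30⁻¹ ≡ 36 (mod 83), so λ ≡ 26·36 ≡ 23.
  x = λ² - 51 - 51 = 529 - 102 ≡ 12; y = λ·(51 - 12) - 15 ≡ 52. → (12, 52)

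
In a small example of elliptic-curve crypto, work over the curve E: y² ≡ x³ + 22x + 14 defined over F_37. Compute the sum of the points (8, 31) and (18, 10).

(18, 27)

(8, 31) + (18, 10). λ = (10 - 31)/(18 - 8) ≡ 16/10 mod 37. 10⁻¹ ≡ 26 (mod 37) since 10·26 = 260 ≡ 1, so λ ≡ 9.
  x = λ² - 8 - 18 = 81 - 26 ≡ 18; y = λ·(8 - 18) - 31 ≡ 27. → (18, 27)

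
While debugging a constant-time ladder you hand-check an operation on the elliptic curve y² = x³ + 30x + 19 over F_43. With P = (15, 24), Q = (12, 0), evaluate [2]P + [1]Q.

(14, 1)

First 2P:
Repeated addition: build up to 2P.
2P: tangent at (15, 24): λ = (3·15² + 30)/(2·24) ≡ 17/5. 5⁻¹ ≡ 26 (mod 43) since 5·26 = 130 ≡ 1, so λ ≡ 17·26 ≡ 12.
  x = λ² - 15 - 15 = 144 - 30 ≡ 28; y = λ·(15 - 28) - 24 ≡ 35. → (28, 35)
2P = (28, 35).
Finally 2P + Q:
(28, 35) + (12, 0). λ = (0 - 35)/(12 - 28) ≡ 8/27 mod 43. 27⁻¹ ≡ 8 (mod 43) since 27·8 = 216 ≡ 1, so λ ≡ 21.
  x = λ² - 28 - 12 = 441 - 40 ≡ 14; y = λ·(28 - 14) - 35 ≡ 1. → (14, 1)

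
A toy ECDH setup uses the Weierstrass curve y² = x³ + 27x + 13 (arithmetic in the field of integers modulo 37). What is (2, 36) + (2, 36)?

(34, 33)

tangent at (2, 36): λ = (3·2² + 27)/(2·36) ≡ 2/35. 35⁻¹ ≡ 18 (mod 37), so λ ≡ 2·18 ≡ 36.
  x = λ² - 2 - 2 = 1296 - 4 ≡ 34; y = λ·(2 - 34) - 36 ≡ 33. → (34, 33)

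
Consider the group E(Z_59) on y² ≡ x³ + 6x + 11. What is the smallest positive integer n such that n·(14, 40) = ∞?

4

2P: tangent at (14, 40): λ = (3·14² + 6)/(2·40) ≡ 4/21. 21⁻¹ ≡ 45 (mod 59), so λ ≡ 4·45 ≡ 3.
  x = λ² - 14 - 14 = 9 - 28 ≡ 40; y = λ·(14 - 40) - 40 ≡ 0. → (40, 0)
3P: (40, 0) + (14, 40). λ = (40 - 0)/(14 - 40) ≡ 40/33 mod 59. 33⁻¹ ≡ 34 (mod 59), so λ ≡ 3.
  x = λ² - 40 - 14 = 9 - 54 ≡ 14; y = λ·(40 - 14) - 0 ≡ 19. → (14, 19)
4P: (14, 19) + (14, 40): same x and y₁ ≡ -y₂, so the sum is ∞.
4P = ∞, so the order is 4.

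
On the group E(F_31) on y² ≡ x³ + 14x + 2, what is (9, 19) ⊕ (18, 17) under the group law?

(14, 20)

(9, 19) + (18, 17). λ = (17 - 19)/(18 - 9) ≡ 29/9 mod 31. 9⁻¹ ≡ 7 (mod 31), so λ ≡ 17.
  x = λ² - 9 - 18 = 289 - 27 ≡ 14; y = λ·(9 - 14) - 19 ≡ 20. → (14, 20)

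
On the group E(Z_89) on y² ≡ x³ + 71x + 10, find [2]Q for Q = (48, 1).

tangent at (48, 1): λ = (3·48² + 71)/(2·1) ≡ 41/2. 2⁻¹ ≡ 45 (mod 89), so λ ≡ 41·45 ≡ 65.
  x = λ² - 48 - 48 = 4225 - 96 ≡ 35; y = λ·(48 - 35) - 1 ≡ 43. → (35, 43)

(35, 43)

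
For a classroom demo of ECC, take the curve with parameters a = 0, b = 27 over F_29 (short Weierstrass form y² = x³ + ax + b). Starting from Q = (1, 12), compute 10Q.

O

Repeated addition: build up to 10Q.
2Q: tangent at (1, 12): λ = (3·1² + 0)/(2·12) ≡ 3/24. 24⁻¹ ≡ 23 (mod 29) since 24·23 = 552 ≡ 1, so λ ≡ 3·23 ≡ 11.
  x = λ² - 1 - 1 = 121 - 2 ≡ 3; y = λ·(1 - 3) - 12 ≡ 24. → (3, 24)
3Q: (3, 24) + (1, 12). λ = (12 - 24)/(1 - 3) ≡ 17/27 mod 29. 27⁻¹ ≡ 14 (mod 29), so λ ≡ 6.
  x = λ² - 3 - 1 = 36 - 4 ≡ 3; y = λ·(3 - 3) - 24 ≡ 5. → (3, 5)
4Q: (3, 5) + (1, 12). λ = (12 - 5)/(1 - 3) ≡ 7/27 mod 29. 27⁻¹ ≡ 14 (mod 29), so λ ≡ 11.
  x = λ² - 3 - 1 = 121 - 4 ≡ 1; y = λ·(3 - 1) - 5 ≡ 17. → (1, 17)
5Q: (1, 17) + (1, 12): same x and y₁ ≡ -y₂, so the sum is 𝒪.
6Q: 𝒪 + (1, 12) = (1, 12) (identity).
7Q: tangent at (1, 12): λ = (3·1² + 0)/(2·12) ≡ 3/24. 24⁻¹ ≡ 23 (mod 29), so λ ≡ 3·23 ≡ 11.
  x = λ² - 1 - 1 = 121 - 2 ≡ 3; y = λ·(1 - 3) - 12 ≡ 24. → (3, 24)
8Q: (3, 24) + (1, 12). λ = (12 - 24)/(1 - 3) ≡ 17/27 mod 29. 27⁻¹ ≡ 14 (mod 29), so λ ≡ 6.
  x = λ² - 3 - 1 = 36 - 4 ≡ 3; y = λ·(3 - 3) - 24 ≡ 5. → (3, 5)
9Q: (3, 5) + (1, 12). λ = (12 - 5)/(1 - 3) ≡ 7/27 mod 29. 27⁻¹ ≡ 14 (mod 29) since 27·14 = 378 ≡ 1, so λ ≡ 11.
  x = λ² - 3 - 1 = 121 - 4 ≡ 1; y = λ·(3 - 1) - 5 ≡ 17. → (1, 17)
10Q: (1, 17) + (1, 12): same x and y₁ ≡ -y₂, so the sum is 𝒪.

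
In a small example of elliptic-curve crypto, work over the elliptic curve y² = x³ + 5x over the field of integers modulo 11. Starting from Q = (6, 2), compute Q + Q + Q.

Repeated addition: build up to 3Q.
2Q: tangent at (6, 2): λ = (3·6² + 5)/(2·2) ≡ 3/4. 4⁻¹ ≡ 3 (mod 11), so λ ≡ 3·3 ≡ 9.
  x = λ² - 6 - 6 = 81 - 12 ≡ 3; y = λ·(6 - 3) - 2 ≡ 3. → (3, 3)
3Q: (3, 3) + (6, 2). λ = (2 - 3)/(6 - 3) ≡ 10/3 mod 11. 3⁻¹ ≡ 4 (mod 11), so λ ≡ 7.
  x = λ² - 3 - 6 = 49 - 9 ≡ 7; y = λ·(3 - 7) - 3 ≡ 2. → (7, 2)

(7, 2)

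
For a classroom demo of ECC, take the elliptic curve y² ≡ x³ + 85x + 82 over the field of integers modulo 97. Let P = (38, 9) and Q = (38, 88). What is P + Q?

The two points share x = 38 and their y-coordinates satisfy 9 + 88 ≡ 0 (mod 97), so they are inverses. Their sum is O.

O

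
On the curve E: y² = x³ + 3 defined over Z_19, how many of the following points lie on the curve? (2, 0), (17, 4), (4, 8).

(2, 0): 0² ≡ 0, rhs ≡ 11 → off.
(17, 4): 4² ≡ 16, rhs ≡ 14 → off.
(4, 8): 8² ≡ 7, rhs ≡ 10 → off.

0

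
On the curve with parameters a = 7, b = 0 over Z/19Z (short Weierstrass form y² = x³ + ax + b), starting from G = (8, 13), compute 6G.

(0, 0)

Repeated addition: build up to 6G.
2G: tangent at (8, 13): λ = (3·8² + 7)/(2·13) ≡ 9/7. 7⁻¹ ≡ 11 (mod 19) since 7·11 = 77 ≡ 1, so λ ≡ 9·11 ≡ 4.
  x = λ² - 8 - 8 = 16 - 16 ≡ 0; y = λ·(8 - 0) - 13 ≡ 0. → (0, 0)
3G: (0, 0) + (8, 13). λ = (13 - 0)/(8 - 0) ≡ 13/8 mod 19. 8⁻¹ ≡ 12 (mod 19) since 8·12 = 96 ≡ 1, so λ ≡ 4.
  x = λ² - 0 - 8 = 16 - 8 ≡ 8; y = λ·(0 - 8) - 0 ≡ 6. → (8, 6)
4G: (8, 6) + (8, 13): same x and y₁ ≡ -y₂, so the sum is O.
5G: O + (8, 13) = (8, 13) (identity).
6G: tangent at (8, 13): λ = (3·8² + 7)/(2·13) ≡ 9/7. 7⁻¹ ≡ 11 (mod 19) since 7·11 = 77 ≡ 1, so λ ≡ 9·11 ≡ 4.
  x = λ² - 8 - 8 = 16 - 16 ≡ 0; y = λ·(8 - 0) - 13 ≡ 0. → (0, 0)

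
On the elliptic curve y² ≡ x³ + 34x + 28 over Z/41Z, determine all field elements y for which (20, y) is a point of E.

4, 37

x³ + 34x + 28 = 8708 ≡ 16 (mod 41).
Square roots of 16 mod 41: 4 and 37 (since 4² = 16 ≡ 16).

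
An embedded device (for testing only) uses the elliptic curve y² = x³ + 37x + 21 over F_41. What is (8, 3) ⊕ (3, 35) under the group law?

(8, 3) + (3, 35). λ = (35 - 3)/(3 - 8) ≡ 32/36 mod 41. 36⁻¹ ≡ 8 (mod 41), so λ ≡ 10.
  x = λ² - 8 - 3 = 100 - 11 ≡ 7; y = λ·(8 - 7) - 3 ≡ 7. → (7, 7)

(7, 7)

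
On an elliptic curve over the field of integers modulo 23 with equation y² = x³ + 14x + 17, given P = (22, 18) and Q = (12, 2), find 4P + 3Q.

First 4P:
Repeated addition: build up to 4P.
2P: tangent at (22, 18): λ = (3·22² + 14)/(2·18) ≡ 17/13. 13⁻¹ ≡ 16 (mod 23), so λ ≡ 17·16 ≡ 19.
  x = λ² - 22 - 22 = 361 - 44 ≡ 18; y = λ·(22 - 18) - 18 ≡ 12. → (18, 12)
3P: (18, 12) + (22, 18). λ = (18 - 12)/(22 - 18) ≡ 6/4 mod 23. 4⁻¹ ≡ 6 (mod 23) since 4·6 = 24 ≡ 1, so λ ≡ 13.
  x = λ² - 18 - 22 = 169 - 40 ≡ 14; y = λ·(18 - 14) - 12 ≡ 17. → (14, 17)
4P: (14, 17) + (22, 18). λ = (18 - 17)/(22 - 14) ≡ 1/8 mod 23. 8⁻¹ ≡ 3 (mod 23) since 8·3 = 24 ≡ 1, so λ ≡ 3.
  x = λ² - 14 - 22 = 9 - 36 ≡ 19; y = λ·(14 - 19) - 17 ≡ 14. → (19, 14)
4P = (19, 14).
Next 3Q:
Repeated addition: build up to 3Q.
2Q: tangent at (12, 2): λ = (3·12² + 14)/(2·2) ≡ 9/4. 4⁻¹ ≡ 6 (mod 23), so λ ≡ 9·6 ≡ 8.
  x = λ² - 12 - 12 = 64 - 24 ≡ 17; y = λ·(12 - 17) - 2 ≡ 4. → (17, 4)
3Q: (17, 4) + (12, 2). λ = (2 - 4)/(12 - 17) ≡ 21/18 mod 23. 18⁻¹ ≡ 9 (mod 23) since 18·9 = 162 ≡ 1, so λ ≡ 5.
  x = λ² - 17 - 12 = 25 - 29 ≡ 19; y = λ·(17 - 19) - 4 ≡ 9. → (19, 9)
3Q = (19, 9).
Finally 4P + 3Q:
(19, 14) + (19, 9): same x and y₁ ≡ -y₂, so the sum is ∞.

O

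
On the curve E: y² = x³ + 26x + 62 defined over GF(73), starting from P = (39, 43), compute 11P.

(33, 24)

Repeated addition: build up to 11P.
2P: tangent at (39, 43): λ = (3·39² + 26)/(2·43) ≡ 63/13. 13⁻¹ ≡ 45 (mod 73) since 13·45 = 585 ≡ 1, so λ ≡ 63·45 ≡ 61.
  x = λ² - 39 - 39 = 3721 - 78 ≡ 66; y = λ·(39 - 66) - 43 ≡ 62. → (66, 62)
3P: (66, 62) + (39, 43). λ = (43 - 62)/(39 - 66) ≡ 54/46 mod 73. 46⁻¹ ≡ 27 (mod 73), so λ ≡ 71.
  x = λ² - 66 - 39 = 5041 - 105 ≡ 45; y = λ·(66 - 45) - 62 ≡ 42. → (45, 42)
4P: (45, 42) + (39, 43). λ = (43 - 42)/(39 - 45) ≡ 1/67 mod 73. 67⁻¹ ≡ 12 (mod 73) since 67·12 = 804 ≡ 1, so λ ≡ 12.
  x = λ² - 45 - 39 = 144 - 84 ≡ 60; y = λ·(45 - 60) - 42 ≡ 70. → (60, 70)
5P: (60, 70) + (39, 43). λ = (43 - 70)/(39 - 60) ≡ 46/52 mod 73. 52⁻¹ ≡ 66 (mod 73) since 52·66 = 3432 ≡ 1, so λ ≡ 43.
  x = λ² - 60 - 39 = 1849 - 99 ≡ 71; y = λ·(60 - 71) - 70 ≡ 41. → (71, 41)
6P: (71, 41) + (39, 43). λ = (43 - 41)/(39 - 71) ≡ 2/41 mod 73. 41⁻¹ ≡ 57 (mod 73), so λ ≡ 41.
  x = λ² - 71 - 39 = 1681 - 110 ≡ 38; y = λ·(71 - 38) - 41 ≡ 71. → (38, 71)
7P: (38, 71) + (39, 43). λ = (43 - 71)/(39 - 38) ≡ 45/1 mod 73. 1⁻¹ ≡ 1 (mod 73) since 1·1 = 1 ≡ 1, so λ ≡ 45.
  x = λ² - 38 - 39 = 2025 - 77 ≡ 50; y = λ·(38 - 50) - 71 ≡ 46. → (50, 46)
8P: (50, 46) + (39, 43). λ = (43 - 46)/(39 - 50) ≡ 70/62 mod 73. 62⁻¹ ≡ 53 (mod 73) since 62·53 = 3286 ≡ 1, so λ ≡ 60.
  x = λ² - 50 - 39 = 3600 - 89 ≡ 7; y = λ·(50 - 7) - 46 ≡ 52. → (7, 52)
9P: (7, 52) + (39, 43). λ = (43 - 52)/(39 - 7) ≡ 64/32 mod 73. 32⁻¹ ≡ 16 (mod 73), so λ ≡ 2.
  x = λ² - 7 - 39 = 4 - 46 ≡ 31; y = λ·(7 - 31) - 52 ≡ 46. → (31, 46)
10P: (31, 46) + (39, 43). λ = (43 - 46)/(39 - 31) ≡ 70/8 mod 73. 8⁻¹ ≡ 64 (mod 73), so λ ≡ 27.
  x = λ² - 31 - 39 = 729 - 70 ≡ 2; y = λ·(31 - 2) - 46 ≡ 7. → (2, 7)
11P: (2, 7) + (39, 43). λ = (43 - 7)/(39 - 2) ≡ 36/37 mod 73. 37⁻¹ ≡ 2 (mod 73) since 37·2 = 74 ≡ 1, so λ ≡ 72.
  x = λ² - 2 - 39 = 5184 - 41 ≡ 33; y = λ·(2 - 33) - 7 ≡ 24. → (33, 24)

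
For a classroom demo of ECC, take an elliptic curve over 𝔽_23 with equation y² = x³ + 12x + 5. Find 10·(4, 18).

Write G = (4, 18).
Double-and-add on 10 = (1010)₂. Start with G = (4, 18) for the leading 1-bit.
double: tangent at (4, 18): λ = (3·4² + 12)/(2·18) ≡ 14/13. 13⁻¹ ≡ 16 (mod 23) since 13·16 = 208 ≡ 1, so λ ≡ 14·16 ≡ 17.
  x = λ² - 4 - 4 = 289 - 8 ≡ 5; y = λ·(4 - 5) - 18 ≡ 11. → (5, 11)
double: tangent at (5, 11): λ = (3·5² + 12)/(2·11) ≡ 18/22. 22⁻¹ ≡ 22 (mod 23), so λ ≡ 18·22 ≡ 5.
  x = λ² - 5 - 5 = 25 - 10 ≡ 15; y = λ·(5 - 15) - 11 ≡ 8. → (15, 8)
add G: (15, 8) + (4, 18). λ = (18 - 8)/(4 - 15) ≡ 10/12 mod 23. 12⁻¹ ≡ 2 (mod 23), so λ ≡ 20.
  x = λ² - 15 - 4 = 400 - 19 ≡ 13; y = λ·(15 - 13) - 8 ≡ 9. → (13, 9)
double: tangent at (13, 9): λ = (3·13² + 12)/(2·9) ≡ 13/18. 18⁻¹ ≡ 9 (mod 23), so λ ≡ 13·9 ≡ 2.
  x = λ² - 13 - 13 = 4 - 26 ≡ 1; y = λ·(13 - 1) - 9 ≡ 15. → (1, 15)

(1, 15)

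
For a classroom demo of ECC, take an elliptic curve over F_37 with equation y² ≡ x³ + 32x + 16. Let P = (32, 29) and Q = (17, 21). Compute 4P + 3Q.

(11, 16)

First 4P:
Double-and-add on 4 = (100)₂. Start with P = (32, 29) for the leading 1-bit.
double: tangent at (32, 29): λ = (3·32² + 32)/(2·29) ≡ 33/21. 21⁻¹ ≡ 30 (mod 37), so λ ≡ 33·30 ≡ 28.
  x = λ² - 32 - 32 = 784 - 64 ≡ 17; y = λ·(32 - 17) - 29 ≡ 21. → (17, 21)
double: tangent at (17, 21): λ = (3·17² + 32)/(2·21) ≡ 11/5. 5⁻¹ ≡ 15 (mod 37), so λ ≡ 11·15 ≡ 17.
  x = λ² - 17 - 17 = 289 - 34 ≡ 33; y = λ·(17 - 33) - 21 ≡ 3. → (33, 3)
4P = (33, 3).
Next 3Q:
Repeated addition: build up to 3Q.
2Q: tangent at (17, 21): λ = (3·17² + 32)/(2·21) ≡ 11/5. 5⁻¹ ≡ 15 (mod 37), so λ ≡ 11·15 ≡ 17.
  x = λ² - 17 - 17 = 289 - 34 ≡ 33; y = λ·(17 - 33) - 21 ≡ 3. → (33, 3)
3Q: (33, 3) + (17, 21). λ = (21 - 3)/(17 - 33) ≡ 18/21 mod 37. 21⁻¹ ≡ 30 (mod 37) since 21·30 = 630 ≡ 1, so λ ≡ 22.
  x = λ² - 33 - 17 = 484 - 50 ≡ 27; y = λ·(33 - 27) - 3 ≡ 18. → (27, 18)
3Q = (27, 18).
Finally 4P + 3Q:
(33, 3) + (27, 18). λ = (18 - 3)/(27 - 33) ≡ 15/31 mod 37. 31⁻¹ ≡ 6 (mod 37), so λ ≡ 16.
  x = λ² - 33 - 27 = 256 - 60 ≡ 11; y = λ·(33 - 11) - 3 ≡ 16. → (11, 16)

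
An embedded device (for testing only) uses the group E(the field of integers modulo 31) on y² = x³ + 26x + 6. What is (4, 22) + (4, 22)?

tangent at (4, 22): λ = (3·4² + 26)/(2·22) ≡ 12/13. 13⁻¹ ≡ 12 (mod 31), so λ ≡ 12·12 ≡ 20.
  x = λ² - 4 - 4 = 400 - 8 ≡ 20; y = λ·(4 - 20) - 22 ≡ 30. → (20, 30)

(20, 30)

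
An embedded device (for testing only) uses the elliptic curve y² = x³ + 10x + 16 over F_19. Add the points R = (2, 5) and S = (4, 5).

(13, 14)

(2, 5) + (4, 5). λ = (5 - 5)/(4 - 2) ≡ 0/2 mod 19. 2⁻¹ ≡ 10 (mod 19) since 2·10 = 20 ≡ 1, so λ ≡ 0.
  x = λ² - 2 - 4 = 0 - 6 ≡ 13; y = λ·(2 - 13) - 5 ≡ 14. → (13, 14)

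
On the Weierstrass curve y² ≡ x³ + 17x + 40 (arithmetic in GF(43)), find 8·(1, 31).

(1, 12)

Write Q = (1, 31).
Double-and-add on 8 = (1000)₂. Start with Q = (1, 31) for the leading 1-bit.
double: tangent at (1, 31): λ = (3·1² + 17)/(2·31) ≡ 20/19. 19⁻¹ ≡ 34 (mod 43), so λ ≡ 20·34 ≡ 35.
  x = λ² - 1 - 1 = 1225 - 2 ≡ 19; y = λ·(1 - 19) - 31 ≡ 27. → (19, 27)
double: tangent at (19, 27): λ = (3·19² + 17)/(2·27) ≡ 25/11. 11⁻¹ ≡ 4 (mod 43), so λ ≡ 25·4 ≡ 14.
  x = λ² - 19 - 19 = 196 - 38 ≡ 29; y = λ·(19 - 29) - 27 ≡ 5. → (29, 5)
double: tangent at (29, 5): λ = (3·29² + 17)/(2·5) ≡ 3/10. 10⁻¹ ≡ 13 (mod 43), so λ ≡ 3·13 ≡ 39.
  x = λ² - 29 - 29 = 1521 - 58 ≡ 1; y = λ·(29 - 1) - 5 ≡ 12. → (1, 12)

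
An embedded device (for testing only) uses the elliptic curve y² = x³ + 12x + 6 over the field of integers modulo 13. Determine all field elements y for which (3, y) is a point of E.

2, 11

x³ + 12x + 6 = 69 ≡ 4 (mod 13).
Square roots of 4 mod 13: 2 and 11 (since 2² = 4 ≡ 4).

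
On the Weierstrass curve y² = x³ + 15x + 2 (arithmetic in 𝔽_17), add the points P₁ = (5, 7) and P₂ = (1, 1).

(9, 4)

(5, 7) + (1, 1). λ = (1 - 7)/(1 - 5) ≡ 11/13 mod 17. 13⁻¹ ≡ 4 (mod 17) since 13·4 = 52 ≡ 1, so λ ≡ 10.
  x = λ² - 5 - 1 = 100 - 6 ≡ 9; y = λ·(5 - 9) - 7 ≡ 4. → (9, 4)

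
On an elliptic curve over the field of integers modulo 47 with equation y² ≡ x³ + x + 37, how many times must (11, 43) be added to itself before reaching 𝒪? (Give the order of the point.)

5

2P: tangent at (11, 43): λ = (3·11² + 1)/(2·43) ≡ 35/39. 39⁻¹ ≡ 41 (mod 47), so λ ≡ 35·41 ≡ 25.
  x = λ² - 11 - 11 = 625 - 22 ≡ 39; y = λ·(11 - 39) - 43 ≡ 9. → (39, 9)
3P: (39, 9) + (11, 43). λ = (43 - 9)/(11 - 39) ≡ 34/19 mod 47. 19⁻¹ ≡ 5 (mod 47), so λ ≡ 29.
  x = λ² - 39 - 11 = 841 - 50 ≡ 39; y = λ·(39 - 39) - 9 ≡ 38. → (39, 38)
4P: (39, 38) + (11, 43). λ = (43 - 38)/(11 - 39) ≡ 5/19 mod 47. 19⁻¹ ≡ 5 (mod 47), so λ ≡ 25.
  x = λ² - 39 - 11 = 625 - 50 ≡ 11; y = λ·(39 - 11) - 38 ≡ 4. → (11, 4)
5P: (11, 4) + (11, 43): same x and y₁ ≡ -y₂, so the sum is 𝒪.
5P = 𝒪, so the order is 5.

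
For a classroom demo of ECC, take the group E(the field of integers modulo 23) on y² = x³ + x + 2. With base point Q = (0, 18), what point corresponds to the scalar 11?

(0, 5)

Double-and-add on 11 = (1011)₂. Start with Q = (0, 18) for the leading 1-bit.
double: tangent at (0, 18): λ = (3·0² + 1)/(2·18) ≡ 1/13. 13⁻¹ ≡ 16 (mod 23), so λ ≡ 1·16 ≡ 16.
  x = λ² - 0 - 0 = 256 - 0 ≡ 3; y = λ·(0 - 3) - 18 ≡ 3. → (3, 3)
double: tangent at (3, 3): λ = (3·3² + 1)/(2·3) ≡ 5/6. 6⁻¹ ≡ 4 (mod 23) since 6·4 = 24 ≡ 1, so λ ≡ 5·4 ≡ 20.
  x = λ² - 3 - 3 = 400 - 6 ≡ 3; y = λ·(3 - 3) - 3 ≡ 20. → (3, 20)
add Q: (3, 20) + (0, 18). λ = (18 - 20)/(0 - 3) ≡ 21/20 mod 23. 20⁻¹ ≡ 15 (mod 23) since 20·15 = 300 ≡ 1, so λ ≡ 16.
  x = λ² - 3 - 0 = 256 - 3 ≡ 0; y = λ·(3 - 0) - 20 ≡ 5. → (0, 5)
double: tangent at (0, 5): λ = (3·0² + 1)/(2·5) ≡ 1/10. 10⁻¹ ≡ 7 (mod 23), so λ ≡ 1·7 ≡ 7.
  x = λ² - 0 - 0 = 49 - 0 ≡ 3; y = λ·(0 - 3) - 5 ≡ 20. → (3, 20)
add Q: (3, 20) + (0, 18). λ = (18 - 20)/(0 - 3) ≡ 21/20 mod 23. 20⁻¹ ≡ 15 (mod 23), so λ ≡ 16.
  x = λ² - 3 - 0 = 256 - 3 ≡ 0; y = λ·(3 - 0) - 20 ≡ 5. → (0, 5)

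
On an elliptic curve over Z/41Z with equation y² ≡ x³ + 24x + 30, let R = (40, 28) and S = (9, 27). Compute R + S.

(8, 18)

(40, 28) + (9, 27). λ = (27 - 28)/(9 - 40) ≡ 40/10 mod 41. 10⁻¹ ≡ 37 (mod 41) since 10·37 = 370 ≡ 1, so λ ≡ 4.
  x = λ² - 40 - 9 = 16 - 49 ≡ 8; y = λ·(40 - 8) - 28 ≡ 18. → (8, 18)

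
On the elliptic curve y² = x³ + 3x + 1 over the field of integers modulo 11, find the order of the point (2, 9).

2P: tangent at (2, 9): λ = (3·2² + 3)/(2·9) ≡ 4/7. 7⁻¹ ≡ 8 (mod 11) since 7·8 = 56 ≡ 1, so λ ≡ 4·8 ≡ 10.
  x = λ² - 2 - 2 = 100 - 4 ≡ 8; y = λ·(2 - 8) - 9 ≡ 8. → (8, 8)
3P: (8, 8) + (2, 9). λ = (9 - 8)/(2 - 8) ≡ 1/5 mod 11. 5⁻¹ ≡ 9 (mod 11), so λ ≡ 9.
  x = λ² - 8 - 2 = 81 - 10 ≡ 5; y = λ·(8 - 5) - 8 ≡ 8. → (5, 8)
4P: (5, 8) + (2, 9). λ = (9 - 8)/(2 - 5) ≡ 1/8 mod 11. 8⁻¹ ≡ 7 (mod 11), so λ ≡ 7.
  x = λ² - 5 - 2 = 49 - 7 ≡ 9; y = λ·(5 - 9) - 8 ≡ 8. → (9, 8)
5P: (9, 8) + (2, 9). λ = (9 - 8)/(2 - 9) ≡ 1/4 mod 11. 4⁻¹ ≡ 3 (mod 11), so λ ≡ 3.
  x = λ² - 9 - 2 = 9 - 11 ≡ 9; y = λ·(9 - 9) - 8 ≡ 3. → (9, 3)
6P: (9, 3) + (2, 9). λ = (9 - 3)/(2 - 9) ≡ 6/4 mod 11. 4⁻¹ ≡ 3 (mod 11) since 4·3 = 12 ≡ 1, so λ ≡ 7.
  x = λ² - 9 - 2 = 49 - 11 ≡ 5; y = λ·(9 - 5) - 3 ≡ 3. → (5, 3)
7P: (5, 3) + (2, 9). λ = (9 - 3)/(2 - 5) ≡ 6/8 mod 11. 8⁻¹ ≡ 7 (mod 11), so λ ≡ 9.
  x = λ² - 5 - 2 = 81 - 7 ≡ 8; y = λ·(5 - 8) - 3 ≡ 3. → (8, 3)
8P: (8, 3) + (2, 9). λ = (9 - 3)/(2 - 8) ≡ 6/5 mod 11. 5⁻¹ ≡ 9 (mod 11), so λ ≡ 10.
  x = λ² - 8 - 2 = 100 - 10 ≡ 2; y = λ·(8 - 2) - 3 ≡ 2. → (2, 2)
9P: (2, 2) + (2, 9): same x and y₁ ≡ -y₂, so the sum is ∞.
9P = ∞, so the order is 9.

9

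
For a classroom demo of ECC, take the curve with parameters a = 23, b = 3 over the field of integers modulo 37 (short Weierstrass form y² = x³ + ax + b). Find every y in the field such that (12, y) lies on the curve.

3, 34

x³ + 23x + 3 = 2007 ≡ 9 (mod 37).
Square roots of 9 mod 37: 3 and 34 (since 3² = 9 ≡ 9).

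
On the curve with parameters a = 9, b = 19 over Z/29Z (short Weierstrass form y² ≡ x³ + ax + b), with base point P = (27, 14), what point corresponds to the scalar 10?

(8, 9)

Repeated addition: build up to 10P.
2P: tangent at (27, 14): λ = (3·27² + 9)/(2·14) ≡ 21/28. 28⁻¹ ≡ 28 (mod 29) since 28·28 = 784 ≡ 1, so λ ≡ 21·28 ≡ 8.
  x = λ² - 27 - 27 = 64 - 54 ≡ 10; y = λ·(27 - 10) - 14 ≡ 6. → (10, 6)
3P: (10, 6) + (27, 14). λ = (14 - 6)/(27 - 10) ≡ 8/17 mod 29. 17⁻¹ ≡ 12 (mod 29), so λ ≡ 9.
  x = λ² - 10 - 27 = 81 - 37 ≡ 15; y = λ·(10 - 15) - 6 ≡ 7. → (15, 7)
4P: (15, 7) + (27, 14). λ = (14 - 7)/(27 - 15) ≡ 7/12 mod 29. 12⁻¹ ≡ 17 (mod 29), so λ ≡ 3.
  x = λ² - 15 - 27 = 9 - 42 ≡ 25; y = λ·(15 - 25) - 7 ≡ 21. → (25, 21)
5P: (25, 21) + (27, 14). λ = (14 - 21)/(27 - 25) ≡ 22/2 mod 29. 2⁻¹ ≡ 15 (mod 29), so λ ≡ 11.
  x = λ² - 25 - 27 = 121 - 52 ≡ 11; y = λ·(25 - 11) - 21 ≡ 17. → (11, 17)
6P: (11, 17) + (27, 14). λ = (14 - 17)/(27 - 11) ≡ 26/16 mod 29. 16⁻¹ ≡ 20 (mod 29) since 16·20 = 320 ≡ 1, so λ ≡ 27.
  x = λ² - 11 - 27 = 729 - 38 ≡ 24; y = λ·(11 - 24) - 17 ≡ 9. → (24, 9)
7P: (24, 9) + (27, 14). λ = (14 - 9)/(27 - 24) ≡ 5/3 mod 29. 3⁻¹ ≡ 10 (mod 29), so λ ≡ 21.
  x = λ² - 24 - 27 = 441 - 51 ≡ 13; y = λ·(24 - 13) - 9 ≡ 19. → (13, 19)
8P: (13, 19) + (27, 14). λ = (14 - 19)/(27 - 13) ≡ 24/14 mod 29. 14⁻¹ ≡ 27 (mod 29) since 14·27 = 378 ≡ 1, so λ ≡ 10.
  x = λ² - 13 - 27 = 100 - 40 ≡ 2; y = λ·(13 - 2) - 19 ≡ 4. → (2, 4)
9P: (2, 4) + (27, 14). λ = (14 - 4)/(27 - 2) ≡ 10/25 mod 29. 25⁻¹ ≡ 7 (mod 29) since 25·7 = 175 ≡ 1, so λ ≡ 12.
  x = λ² - 2 - 27 = 144 - 29 ≡ 28; y = λ·(2 - 28) - 4 ≡ 3. → (28, 3)
10P: (28, 3) + (27, 14). λ = (14 - 3)/(27 - 28) ≡ 11/28 mod 29. 28⁻¹ ≡ 28 (mod 29), so λ ≡ 18.
  x = λ² - 28 - 27 = 324 - 55 ≡ 8; y = λ·(28 - 8) - 3 ≡ 9. → (8, 9)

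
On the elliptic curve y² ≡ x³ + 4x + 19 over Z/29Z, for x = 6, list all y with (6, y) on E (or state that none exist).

none

x³ + 4x + 19 = 259 ≡ 27 (mod 29).
27 is a non-residue mod 29; no y exists.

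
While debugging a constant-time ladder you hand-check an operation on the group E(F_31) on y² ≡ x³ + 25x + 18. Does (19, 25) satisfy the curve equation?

y² = 25² ≡ 5; x³ + 25x + 18 = 7352 ≡ 5 (mod 31). 5 = 5.

yes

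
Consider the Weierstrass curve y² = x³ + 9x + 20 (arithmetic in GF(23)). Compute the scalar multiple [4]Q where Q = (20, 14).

(11, 1)

Double-and-add on 4 = (100)₂. Start with Q = (20, 14) for the leading 1-bit.
double: tangent at (20, 14): λ = (3·20² + 9)/(2·14) ≡ 13/5. 5⁻¹ ≡ 14 (mod 23), so λ ≡ 13·14 ≡ 21.
  x = λ² - 20 - 20 = 441 - 40 ≡ 10; y = λ·(20 - 10) - 14 ≡ 12. → (10, 12)
double: tangent at (10, 12): λ = (3·10² + 9)/(2·12) ≡ 10/1. 1⁻¹ ≡ 1 (mod 23), so λ ≡ 10·1 ≡ 10.
  x = λ² - 10 - 10 = 100 - 20 ≡ 11; y = λ·(10 - 11) - 12 ≡ 1. → (11, 1)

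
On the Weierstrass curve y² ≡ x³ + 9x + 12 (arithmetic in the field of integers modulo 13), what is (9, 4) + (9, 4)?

(9, 9)

tangent at (9, 4): λ = (3·9² + 9)/(2·4) ≡ 5/8. 8⁻¹ ≡ 5 (mod 13), so λ ≡ 5·5 ≡ 12.
  x = λ² - 9 - 9 = 144 - 18 ≡ 9; y = λ·(9 - 9) - 4 ≡ 9. → (9, 9)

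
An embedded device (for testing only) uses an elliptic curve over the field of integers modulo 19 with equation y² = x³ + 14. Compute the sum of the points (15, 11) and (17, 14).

(15, 11) + (17, 14). λ = (14 - 11)/(17 - 15) ≡ 3/2 mod 19. 2⁻¹ ≡ 10 (mod 19), so λ ≡ 11.
  x = λ² - 15 - 17 = 121 - 32 ≡ 13; y = λ·(15 - 13) - 11 ≡ 11. → (13, 11)

(13, 11)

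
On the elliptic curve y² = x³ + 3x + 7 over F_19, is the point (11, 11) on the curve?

no

y² = 11² ≡ 7; x³ + 3x + 7 = 1371 ≡ 3 (mod 19). 7 ≠ 3.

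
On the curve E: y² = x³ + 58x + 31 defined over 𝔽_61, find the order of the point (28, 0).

2P: (28, 0) + (28, 0): same x and y₁ ≡ -y₂, so the sum is the point at infinity.
2P = the point at infinity, so the order is 2.

2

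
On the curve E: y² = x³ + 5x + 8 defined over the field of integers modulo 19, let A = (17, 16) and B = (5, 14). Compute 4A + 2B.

(13, 3)

First 4A:
Repeated addition: build up to 4A.
2A: tangent at (17, 16): λ = (3·17² + 5)/(2·16) ≡ 17/13. 13⁻¹ ≡ 3 (mod 19), so λ ≡ 17·3 ≡ 13.
  x = λ² - 17 - 17 = 169 - 34 ≡ 2; y = λ·(17 - 2) - 16 ≡ 8. → (2, 8)
3A: (2, 8) + (17, 16). λ = (16 - 8)/(17 - 2) ≡ 8/15 mod 19. 15⁻¹ ≡ 14 (mod 19) since 15·14 = 210 ≡ 1, so λ ≡ 17.
  x = λ² - 2 - 17 = 289 - 19 ≡ 4; y = λ·(2 - 4) - 8 ≡ 15. → (4, 15)
4A: (4, 15) + (17, 16). λ = (16 - 15)/(17 - 4) ≡ 1/13 mod 19. 13⁻¹ ≡ 3 (mod 19), so λ ≡ 3.
  x = λ² - 4 - 17 = 9 - 21 ≡ 7; y = λ·(4 - 7) - 15 ≡ 14. → (7, 14)
4A = (7, 14).
Next 2B:
Repeated addition: build up to 2B.
2B: tangent at (5, 14): λ = (3·5² + 5)/(2·14) ≡ 4/9. 9⁻¹ ≡ 17 (mod 19), so λ ≡ 4·17 ≡ 11.
  x = λ² - 5 - 5 = 121 - 10 ≡ 16; y = λ·(5 - 16) - 14 ≡ 17. → (16, 17)
2B = (16, 17).
Finally 4A + 2B:
(7, 14) + (16, 17). λ = (17 - 14)/(16 - 7) ≡ 3/9 mod 19. 9⁻¹ ≡ 17 (mod 19), so λ ≡ 13.
  x = λ² - 7 - 16 = 169 - 23 ≡ 13; y = λ·(7 - 13) - 14 ≡ 3. → (13, 3)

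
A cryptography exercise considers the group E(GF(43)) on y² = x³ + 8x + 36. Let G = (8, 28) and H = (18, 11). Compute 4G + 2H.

First 4G:
Double-and-add on 4 = (100)₂. Start with G = (8, 28) for the leading 1-bit.
double: tangent at (8, 28): λ = (3·8² + 8)/(2·28) ≡ 28/13. 13⁻¹ ≡ 10 (mod 43), so λ ≡ 28·10 ≡ 22.
  x = λ² - 8 - 8 = 484 - 16 ≡ 38; y = λ·(8 - 38) - 28 ≡ 0. → (38, 0)
double: (38, 0) + (38, 0): same x and y₁ ≡ -y₂, so the sum is 𝒪.
4G = 𝒪.
Next 2H:
Repeated addition: build up to 2H.
2H: tangent at (18, 11): λ = (3·18² + 8)/(2·11) ≡ 34/22. 22⁻¹ ≡ 2 (mod 43), so λ ≡ 34·2 ≡ 25.
  x = λ² - 18 - 18 = 625 - 36 ≡ 30; y = λ·(18 - 30) - 11 ≡ 33. → (30, 33)
2H = (30, 33).
Finally 4G + 2H:
𝒪 + (30, 33) = (30, 33) (identity).

(30, 33)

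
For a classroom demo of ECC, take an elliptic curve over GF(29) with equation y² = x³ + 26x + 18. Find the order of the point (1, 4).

2P: tangent at (1, 4): λ = (3·1² + 26)/(2·4) ≡ 0/8. 8⁻¹ ≡ 11 (mod 29), so λ ≡ 0·11 ≡ 0.
  x = λ² - 1 - 1 = 0 - 2 ≡ 27; y = λ·(1 - 27) - 4 ≡ 25. → (27, 25)
3P: (27, 25) + (1, 4). λ = (4 - 25)/(1 - 27) ≡ 8/3 mod 29. 3⁻¹ ≡ 10 (mod 29) since 3·10 = 30 ≡ 1, so λ ≡ 22.
  x = λ² - 27 - 1 = 484 - 28 ≡ 21; y = λ·(27 - 21) - 25 ≡ 20. → (21, 20)
4P: (21, 20) + (1, 4). λ = (4 - 20)/(1 - 21) ≡ 13/9 mod 29. 9⁻¹ ≡ 13 (mod 29), so λ ≡ 24.
  x = λ² - 21 - 1 = 576 - 22 ≡ 3; y = λ·(21 - 3) - 20 ≡ 6. → (3, 6)
5P: (3, 6) + (1, 4). λ = (4 - 6)/(1 - 3) ≡ 27/27 mod 29. 27⁻¹ ≡ 14 (mod 29), so λ ≡ 1.
  x = λ² - 3 - 1 = 1 - 4 ≡ 26; y = λ·(3 - 26) - 6 ≡ 0. → (26, 0)
6P: (26, 0) + (1, 4). λ = (4 - 0)/(1 - 26) ≡ 4/4 mod 29. 4⁻¹ ≡ 22 (mod 29) since 4·22 = 88 ≡ 1, so λ ≡ 1.
  x = λ² - 26 - 1 = 1 - 27 ≡ 3; y = λ·(26 - 3) - 0 ≡ 23. → (3, 23)
7P: (3, 23) + (1, 4). λ = (4 - 23)/(1 - 3) ≡ 10/27 mod 29. 27⁻¹ ≡ 14 (mod 29), so λ ≡ 24.
  x = λ² - 3 - 1 = 576 - 4 ≡ 21; y = λ·(3 - 21) - 23 ≡ 9. → (21, 9)
8P: (21, 9) + (1, 4). λ = (4 - 9)/(1 - 21) ≡ 24/9 mod 29. 9⁻¹ ≡ 13 (mod 29) since 9·13 = 117 ≡ 1, so λ ≡ 22.
  x = λ² - 21 - 1 = 484 - 22 ≡ 27; y = λ·(21 - 27) - 9 ≡ 4. → (27, 4)
9P: (27, 4) + (1, 4). λ = (4 - 4)/(1 - 27) ≡ 0/3 mod 29. 3⁻¹ ≡ 10 (mod 29), so λ ≡ 0.
  x = λ² - 27 - 1 = 0 - 28 ≡ 1; y = λ·(27 - 1) - 4 ≡ 25. → (1, 25)
10P: (1, 25) + (1, 4): same x and y₁ ≡ -y₂, so the sum is 𝒪.
10P = 𝒪, so the order is 10.

10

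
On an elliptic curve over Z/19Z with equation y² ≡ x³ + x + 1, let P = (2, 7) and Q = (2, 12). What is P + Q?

The two points share x = 2 and their y-coordinates satisfy 7 + 12 ≡ 0 (mod 19), so they are inverses. Their sum is O.

O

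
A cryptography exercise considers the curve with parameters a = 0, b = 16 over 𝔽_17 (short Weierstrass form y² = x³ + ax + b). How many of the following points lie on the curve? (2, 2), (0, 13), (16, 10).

2

(2, 2): 2² ≡ 4, rhs ≡ 7 → off.
(0, 13): 13² ≡ 16, rhs ≡ 16 → on.
(16, 10): 10² ≡ 15, rhs ≡ 15 → on.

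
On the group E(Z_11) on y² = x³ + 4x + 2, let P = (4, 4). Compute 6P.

Repeated addition: build up to 6P.
2P: tangent at (4, 4): λ = (3·4² + 4)/(2·4) ≡ 8/8. 8⁻¹ ≡ 7 (mod 11) since 8·7 = 56 ≡ 1, so λ ≡ 8·7 ≡ 1.
  x = λ² - 4 - 4 = 1 - 8 ≡ 4; y = λ·(4 - 4) - 4 ≡ 7. → (4, 7)
3P: (4, 7) + (4, 4): same x and y₁ ≡ -y₂, so the sum is the point at infinity.
4P: the point at infinity + (4, 4) = (4, 4) (identity).
5P: tangent at (4, 4): λ = (3·4² + 4)/(2·4) ≡ 8/8. 8⁻¹ ≡ 7 (mod 11), so λ ≡ 8·7 ≡ 1.
  x = λ² - 4 - 4 = 1 - 8 ≡ 4; y = λ·(4 - 4) - 4 ≡ 7. → (4, 7)
6P: (4, 7) + (4, 4): same x and y₁ ≡ -y₂, so the sum is the point at infinity.

O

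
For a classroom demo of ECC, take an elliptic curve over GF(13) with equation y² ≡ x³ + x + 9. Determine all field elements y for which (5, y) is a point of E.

x³ + 1x + 9 = 139 ≡ 9 (mod 13).
Square roots of 9 mod 13: 3 and 10 (since 3² = 9 ≡ 9).

3, 10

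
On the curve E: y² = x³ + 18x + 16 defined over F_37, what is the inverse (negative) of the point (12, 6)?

-(12, 6) = (12, -6 mod 37) = (12, 31).

(12, 31)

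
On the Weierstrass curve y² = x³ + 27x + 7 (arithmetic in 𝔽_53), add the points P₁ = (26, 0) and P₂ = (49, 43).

(26, 0) + (49, 43). λ = (43 - 0)/(49 - 26) ≡ 43/23 mod 53. 23⁻¹ ≡ 30 (mod 53) since 23·30 = 690 ≡ 1, so λ ≡ 18.
  x = λ² - 26 - 49 = 324 - 75 ≡ 37; y = λ·(26 - 37) - 0 ≡ 14. → (37, 14)

(37, 14)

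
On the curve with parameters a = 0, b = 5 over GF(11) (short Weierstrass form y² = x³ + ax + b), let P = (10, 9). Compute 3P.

Repeated addition: build up to 3P.
2P: tangent at (10, 9): λ = (3·10² + 0)/(2·9) ≡ 3/7. 7⁻¹ ≡ 8 (mod 11), so λ ≡ 3·8 ≡ 2.
  x = λ² - 10 - 10 = 4 - 20 ≡ 6; y = λ·(10 - 6) - 9 ≡ 10. → (6, 10)
3P: (6, 10) + (10, 9). λ = (9 - 10)/(10 - 6) ≡ 10/4 mod 11. 4⁻¹ ≡ 3 (mod 11), so λ ≡ 8.
  x = λ² - 6 - 10 = 64 - 16 ≡ 4; y = λ·(6 - 4) - 10 ≡ 6. → (4, 6)

(4, 6)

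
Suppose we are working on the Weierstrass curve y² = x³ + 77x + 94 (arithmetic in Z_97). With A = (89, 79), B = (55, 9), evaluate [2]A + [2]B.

(5, 64)

First 2A:
Repeated addition: build up to 2A.
2A: tangent at (89, 79): λ = (3·89² + 77)/(2·79) ≡ 75/61. 61⁻¹ ≡ 35 (mod 97), so λ ≡ 75·35 ≡ 6.
  x = λ² - 89 - 89 = 36 - 178 ≡ 52; y = λ·(89 - 52) - 79 ≡ 46. → (52, 46)
2A = (52, 46).
Next 2B:
Repeated addition: build up to 2B.
2B: tangent at (55, 9): λ = (3·55² + 77)/(2·9) ≡ 34/18. 18⁻¹ ≡ 27 (mod 97), so λ ≡ 34·27 ≡ 45.
  x = λ² - 55 - 55 = 2025 - 110 ≡ 72; y = λ·(55 - 72) - 9 ≡ 2. → (72, 2)
2B = (72, 2).
Finally 2A + 2B:
(52, 46) + (72, 2). λ = (2 - 46)/(72 - 52) ≡ 53/20 mod 97. 20⁻¹ ≡ 34 (mod 97), so λ ≡ 56.
  x = λ² - 52 - 72 = 3136 - 124 ≡ 5; y = λ·(52 - 5) - 46 ≡ 64. → (5, 64)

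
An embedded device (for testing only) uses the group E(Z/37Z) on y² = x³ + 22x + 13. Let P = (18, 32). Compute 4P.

(6, 18)

Repeated addition: build up to 4P.
2P: tangent at (18, 32): λ = (3·18² + 22)/(2·32) ≡ 32/27. 27⁻¹ ≡ 11 (mod 37) since 27·11 = 297 ≡ 1, so λ ≡ 32·11 ≡ 19.
  x = λ² - 18 - 18 = 361 - 36 ≡ 29; y = λ·(18 - 29) - 32 ≡ 18. → (29, 18)
3P: (29, 18) + (18, 32). λ = (32 - 18)/(18 - 29) ≡ 14/26 mod 37. 26⁻¹ ≡ 10 (mod 37), so λ ≡ 29.
  x = λ² - 29 - 18 = 841 - 47 ≡ 17; y = λ·(29 - 17) - 18 ≡ 34. → (17, 34)
4P: (17, 34) + (18, 32). λ = (32 - 34)/(18 - 17) ≡ 35/1 mod 37. 1⁻¹ ≡ 1 (mod 37), so λ ≡ 35.
  x = λ² - 17 - 18 = 1225 - 35 ≡ 6; y = λ·(17 - 6) - 34 ≡ 18. → (6, 18)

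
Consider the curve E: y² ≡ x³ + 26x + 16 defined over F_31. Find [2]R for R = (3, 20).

tangent at (3, 20): λ = (3·3² + 26)/(2·20) ≡ 22/9. 9⁻¹ ≡ 7 (mod 31), so λ ≡ 22·7 ≡ 30.
  x = λ² - 3 - 3 = 900 - 6 ≡ 26; y = λ·(3 - 26) - 20 ≡ 3. → (26, 3)

(26, 3)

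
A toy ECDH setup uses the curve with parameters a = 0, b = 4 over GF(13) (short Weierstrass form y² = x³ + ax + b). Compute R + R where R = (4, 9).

(2, 5)

tangent at (4, 9): λ = (3·4² + 0)/(2·9) ≡ 9/5. 5⁻¹ ≡ 8 (mod 13) since 5·8 = 40 ≡ 1, so λ ≡ 9·8 ≡ 7.
  x = λ² - 4 - 4 = 49 - 8 ≡ 2; y = λ·(4 - 2) - 9 ≡ 5. → (2, 5)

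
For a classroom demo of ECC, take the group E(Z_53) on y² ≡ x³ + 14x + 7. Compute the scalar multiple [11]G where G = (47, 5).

Double-and-add on 11 = (1011)₂. Start with G = (47, 5) for the leading 1-bit.
double: tangent at (47, 5): λ = (3·47² + 14)/(2·5) ≡ 16/10. 10⁻¹ ≡ 16 (mod 53), so λ ≡ 16·16 ≡ 44.
  x = λ² - 47 - 47 = 1936 - 94 ≡ 40; y = λ·(47 - 40) - 5 ≡ 38. → (40, 38)
double: tangent at (40, 38): λ = (3·40² + 14)/(2·38) ≡ 44/23. 23⁻¹ ≡ 30 (mod 53), so λ ≡ 44·30 ≡ 48.
  x = λ² - 40 - 40 = 2304 - 80 ≡ 51; y = λ·(40 - 51) - 38 ≡ 17. → (51, 17)
add G: (51, 17) + (47, 5). λ = (5 - 17)/(47 - 51) ≡ 41/49 mod 53. 49⁻¹ ≡ 13 (mod 53) since 49·13 = 637 ≡ 1, so λ ≡ 3.
  x = λ² - 51 - 47 = 9 - 98 ≡ 17; y = λ·(51 - 17) - 17 ≡ 32. → (17, 32)
double: tangent at (17, 32): λ = (3·17² + 14)/(2·32) ≡ 33/11. 11⁻¹ ≡ 29 (mod 53) since 11·29 = 319 ≡ 1, so λ ≡ 33·29 ≡ 3.
  x = λ² - 17 - 17 = 9 - 34 ≡ 28; y = λ·(17 - 28) - 32 ≡ 41. → (28, 41)
add G: (28, 41) + (47, 5). λ = (5 - 41)/(47 - 28) ≡ 17/19 mod 53. 19⁻¹ ≡ 14 (mod 53) since 19·14 = 266 ≡ 1, so λ ≡ 26.
  x = λ² - 28 - 47 = 676 - 75 ≡ 18; y = λ·(28 - 18) - 41 ≡ 7. → (18, 7)

(18, 7)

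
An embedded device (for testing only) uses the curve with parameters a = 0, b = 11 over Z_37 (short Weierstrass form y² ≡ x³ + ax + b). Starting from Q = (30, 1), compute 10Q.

Double-and-add on 10 = (1010)₂. Start with Q = (30, 1) for the leading 1-bit.
double: tangent at (30, 1): λ = (3·30² + 0)/(2·1) ≡ 36/2. 2⁻¹ ≡ 19 (mod 37) since 2·19 = 38 ≡ 1, so λ ≡ 36·19 ≡ 18.
  x = λ² - 30 - 30 = 324 - 60 ≡ 5; y = λ·(30 - 5) - 1 ≡ 5. → (5, 5)
double: tangent at (5, 5): λ = (3·5² + 0)/(2·5) ≡ 1/10. 10⁻¹ ≡ 26 (mod 37), so λ ≡ 1·26 ≡ 26.
  x = λ² - 5 - 5 = 676 - 10 ≡ 0; y = λ·(5 - 0) - 5 ≡ 14. → (0, 14)
add Q: (0, 14) + (30, 1). λ = (1 - 14)/(30 - 0) ≡ 24/30 mod 37. 30⁻¹ ≡ 21 (mod 37) since 30·21 = 630 ≡ 1, so λ ≡ 23.
  x = λ² - 0 - 30 = 529 - 30 ≡ 18; y = λ·(0 - 18) - 14 ≡ 16. → (18, 16)
double: tangent at (18, 16): λ = (3·18² + 0)/(2·16) ≡ 10/32. 32⁻¹ ≡ 22 (mod 37) since 32·22 = 704 ≡ 1, so λ ≡ 10·22 ≡ 35.
  x = λ² - 18 - 18 = 1225 - 36 ≡ 5; y = λ·(18 - 5) - 16 ≡ 32. → (5, 32)

(5, 32)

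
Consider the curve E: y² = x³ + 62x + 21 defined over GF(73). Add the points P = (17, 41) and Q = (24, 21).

(17, 41) + (24, 21). λ = (21 - 41)/(24 - 17) ≡ 53/7 mod 73. 7⁻¹ ≡ 21 (mod 73), so λ ≡ 18.
  x = λ² - 17 - 24 = 324 - 41 ≡ 64; y = λ·(17 - 64) - 41 ≡ 62. → (64, 62)

(64, 62)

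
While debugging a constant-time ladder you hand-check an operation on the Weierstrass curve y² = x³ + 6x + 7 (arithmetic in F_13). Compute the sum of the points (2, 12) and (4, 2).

(6, 8)

(2, 12) + (4, 2). λ = (2 - 12)/(4 - 2) ≡ 3/2 mod 13. 2⁻¹ ≡ 7 (mod 13), so λ ≡ 8.
  x = λ² - 2 - 4 = 64 - 6 ≡ 6; y = λ·(2 - 6) - 12 ≡ 8. → (6, 8)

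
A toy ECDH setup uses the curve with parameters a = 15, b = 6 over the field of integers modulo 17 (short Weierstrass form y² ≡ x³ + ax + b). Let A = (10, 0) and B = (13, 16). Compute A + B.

(13, 1)

(10, 0) + (13, 16). λ = (16 - 0)/(13 - 10) ≡ 16/3 mod 17. 3⁻¹ ≡ 6 (mod 17), so λ ≡ 11.
  x = λ² - 10 - 13 = 121 - 23 ≡ 13; y = λ·(10 - 13) - 0 ≡ 1. → (13, 1)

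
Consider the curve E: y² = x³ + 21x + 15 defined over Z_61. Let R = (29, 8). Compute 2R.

(30, 16)

tangent at (29, 8): λ = (3·29² + 21)/(2·8) ≡ 43/16. 16⁻¹ ≡ 42 (mod 61), so λ ≡ 43·42 ≡ 37.
  x = λ² - 29 - 29 = 1369 - 58 ≡ 30; y = λ·(29 - 30) - 8 ≡ 16. → (30, 16)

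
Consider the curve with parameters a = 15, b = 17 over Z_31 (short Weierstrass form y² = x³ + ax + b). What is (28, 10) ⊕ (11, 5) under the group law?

(28, 10) + (11, 5). λ = (5 - 10)/(11 - 28) ≡ 26/14 mod 31. 14⁻¹ ≡ 20 (mod 31) since 14·20 = 280 ≡ 1, so λ ≡ 24.
  x = λ² - 28 - 11 = 576 - 39 ≡ 10; y = λ·(28 - 10) - 10 ≡ 19. → (10, 19)

(10, 19)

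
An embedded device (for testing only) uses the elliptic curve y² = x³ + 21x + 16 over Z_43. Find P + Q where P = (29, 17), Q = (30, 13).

(0, 39)

(29, 17) + (30, 13). λ = (13 - 17)/(30 - 29) ≡ 39/1 mod 43. 1⁻¹ ≡ 1 (mod 43) since 1·1 = 1 ≡ 1, so λ ≡ 39.
  x = λ² - 29 - 30 = 1521 - 59 ≡ 0; y = λ·(29 - 0) - 17 ≡ 39. → (0, 39)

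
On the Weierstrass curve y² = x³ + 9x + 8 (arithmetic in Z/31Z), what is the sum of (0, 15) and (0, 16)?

O

The two points share x = 0 and their y-coordinates satisfy 15 + 16 ≡ 0 (mod 31), so they are inverses. Their sum is O.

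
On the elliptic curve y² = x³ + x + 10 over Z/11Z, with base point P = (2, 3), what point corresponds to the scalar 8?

(1, 10)

Double-and-add on 8 = (1000)₂. Start with P = (2, 3) for the leading 1-bit.
double: tangent at (2, 3): λ = (3·2² + 1)/(2·3) ≡ 2/6. 6⁻¹ ≡ 2 (mod 11) since 6·2 = 12 ≡ 1, so λ ≡ 2·2 ≡ 4.
  x = λ² - 2 - 2 = 16 - 4 ≡ 1; y = λ·(2 - 1) - 3 ≡ 1. → (1, 1)
double: tangent at (1, 1): λ = (3·1² + 1)/(2·1) ≡ 4/2. 2⁻¹ ≡ 6 (mod 11), so λ ≡ 4·6 ≡ 2.
  x = λ² - 1 - 1 = 4 - 2 ≡ 2; y = λ·(1 - 2) - 1 ≡ 8. → (2, 8)
double: tangent at (2, 8): λ = (3·2² + 1)/(2·8) ≡ 2/5. 5⁻¹ ≡ 9 (mod 11), so λ ≡ 2·9 ≡ 7.
  x = λ² - 2 - 2 = 49 - 4 ≡ 1; y = λ·(2 - 1) - 8 ≡ 10. → (1, 10)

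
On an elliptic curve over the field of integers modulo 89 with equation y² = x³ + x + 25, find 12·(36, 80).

(13, 59)

Write G = (36, 80).
Double-and-add on 12 = (1100)₂. Start with G = (36, 80) for the leading 1-bit.
double: tangent at (36, 80): λ = (3·36² + 1)/(2·80) ≡ 62/71. 71⁻¹ ≡ 84 (mod 89), so λ ≡ 62·84 ≡ 46.
  x = λ² - 36 - 36 = 2116 - 72 ≡ 86; y = λ·(36 - 86) - 80 ≡ 23. → (86, 23)
add G: (86, 23) + (36, 80). λ = (80 - 23)/(36 - 86) ≡ 57/39 mod 89. 39⁻¹ ≡ 16 (mod 89), so λ ≡ 22.
  x = λ² - 86 - 36 = 484 - 122 ≡ 6; y = λ·(86 - 6) - 23 ≡ 46. → (6, 46)
double: tangent at (6, 46): λ = (3·6² + 1)/(2·46) ≡ 20/3. 3⁻¹ ≡ 30 (mod 89), so λ ≡ 20·30 ≡ 66.
  x = λ² - 6 - 6 = 4356 - 12 ≡ 72; y = λ·(6 - 72) - 46 ≡ 48. → (72, 48)
double: tangent at (72, 48): λ = (3·72² + 1)/(2·48) ≡ 67/7. 7⁻¹ ≡ 51 (mod 89) since 7·51 = 357 ≡ 1, so λ ≡ 67·51 ≡ 35.
  x = λ² - 72 - 72 = 1225 - 144 ≡ 13; y = λ·(72 - 13) - 48 ≡ 59. → (13, 59)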